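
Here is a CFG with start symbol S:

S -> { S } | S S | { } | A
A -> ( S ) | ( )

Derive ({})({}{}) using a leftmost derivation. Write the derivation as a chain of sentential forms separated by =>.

S => SS => AS => (S)S => ({})S => ({})A => ({})(S) => ({})(SS) => ({})({}S) => ({})({}{})

S => SS   [S -> S S]
SS => AS   [S -> A]
AS => (S)S   [A -> ( S )]
(S)S => ({})S   [S -> { }]
({})S => ({})A   [S -> A]
({})A => ({})(S)   [A -> ( S )]
({})(S) => ({})(SS)   [S -> S S]
({})(SS) => ({})({}S)   [S -> { }]
({})({}S) => ({})({}{})   [S -> { }]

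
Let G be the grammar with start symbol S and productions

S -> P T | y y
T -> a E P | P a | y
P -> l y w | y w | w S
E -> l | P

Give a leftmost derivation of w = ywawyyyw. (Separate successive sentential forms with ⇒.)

S⇒PT⇒ywT⇒ywaEP⇒ywaPP⇒ywawSP⇒ywawyyP⇒ywawyyyw

S ⇒ PT   [S -> P T]
PT ⇒ ywT   [P -> y w]
ywT ⇒ ywaEP   [T -> a E P]
ywaEP ⇒ ywaPP   [E -> P]
ywaPP ⇒ ywawSP   [P -> w S]
ywawSP ⇒ ywawyyP   [S -> y y]
ywawyyP ⇒ ywawyyyw   [P -> y w]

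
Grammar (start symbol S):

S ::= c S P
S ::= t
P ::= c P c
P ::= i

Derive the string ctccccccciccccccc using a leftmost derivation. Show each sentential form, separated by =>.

S => cSP   [S ::= c S P]
cSP => ctP   [S ::= t]
ctP => ctcPc   [P ::= c P c]
ctcPc => ctccPcc   [P ::= c P c]
ctccPcc => ctcccPccc   [P ::= c P c]
ctcccPccc => ctccccPcccc   [P ::= c P c]
ctccccPcccc => ctcccccPccccc   [P ::= c P c]
ctcccccPccccc => ctccccccPcccccc   [P ::= c P c]
ctccccccPcccccc => ctcccccccPccccccc   [P ::= c P c]
ctcccccccPccccccc => ctccccccciccccccc   [P ::= i]

S => cSP => ctP => ctcPc => ctccPcc => ctcccPccc => ctccccPcccc => ctcccccPccccc => ctccccccPcccccc => ctcccccccPccccccc => ctccccccciccccccc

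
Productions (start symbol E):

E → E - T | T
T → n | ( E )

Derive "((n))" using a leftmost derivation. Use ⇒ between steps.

E⇒T⇒(E)⇒(T)⇒((E))⇒((T))⇒((n))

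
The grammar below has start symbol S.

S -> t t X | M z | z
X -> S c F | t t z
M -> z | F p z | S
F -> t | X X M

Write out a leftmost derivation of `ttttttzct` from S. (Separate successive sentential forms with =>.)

S => ttX => ttScF => ttttXcF => ttttttzcF => ttttttzct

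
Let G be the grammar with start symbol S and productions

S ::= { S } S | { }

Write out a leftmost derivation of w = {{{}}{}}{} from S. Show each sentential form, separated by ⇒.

S ⇒ {S}S   [S ::= { S } S]
{S}S ⇒ {{S}S}S   [S ::= { S } S]
{{S}S}S ⇒ {{{}}S}S   [S ::= { }]
{{{}}S}S ⇒ {{{}}{}}S   [S ::= { }]
{{{}}{}}S ⇒ {{{}}{}}{}   [S ::= { }]

S⇒{S}S⇒{{S}S}S⇒{{{}}S}S⇒{{{}}{}}S⇒{{{}}{}}{}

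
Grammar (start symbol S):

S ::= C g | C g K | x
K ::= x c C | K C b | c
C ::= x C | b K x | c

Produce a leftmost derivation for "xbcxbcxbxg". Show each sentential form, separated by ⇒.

S ⇒ Cg   [S ::= C g]
Cg ⇒ xCg   [C ::= x C]
xCg ⇒ xbKxg   [C ::= b K x]
xbKxg ⇒ xbKCbxg   [K ::= K C b]
xbKCbxg ⇒ xbcCbxg   [K ::= c]
xbcCbxg ⇒ xbcxCbxg   [C ::= x C]
xbcxCbxg ⇒ xbcxbKxbxg   [C ::= b K x]
xbcxbKxbxg ⇒ xbcxbcxbxg   [K ::= c]

S⇒Cg⇒xCg⇒xbKxg⇒xbKCbxg⇒xbcCbxg⇒xbcxCbxg⇒xbcxbKxbxg⇒xbcxbcxbxg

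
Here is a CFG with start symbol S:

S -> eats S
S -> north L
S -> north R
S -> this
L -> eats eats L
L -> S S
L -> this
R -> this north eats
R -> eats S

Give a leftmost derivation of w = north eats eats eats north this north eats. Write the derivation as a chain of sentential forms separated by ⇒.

S ⇒ north R ⇒ north eats S ⇒ north eats eats S ⇒ north eats eats eats S ⇒ north eats eats eats north R ⇒ north eats eats eats north this north eats

S ⇒ north R   [S -> north R]
north R ⇒ north eats S   [R -> eats S]
north eats S ⇒ north eats eats S   [S -> eats S]
north eats eats S ⇒ north eats eats eats S   [S -> eats S]
north eats eats eats S ⇒ north eats eats eats north R   [S -> north R]
north eats eats eats north R ⇒ north eats eats eats north this north eats   [R -> this north eats]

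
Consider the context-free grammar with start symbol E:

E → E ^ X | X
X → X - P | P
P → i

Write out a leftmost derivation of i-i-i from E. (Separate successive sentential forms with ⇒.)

E⇒X⇒X-P⇒X-P-P⇒P-P-P⇒i-P-P⇒i-i-P⇒i-i-i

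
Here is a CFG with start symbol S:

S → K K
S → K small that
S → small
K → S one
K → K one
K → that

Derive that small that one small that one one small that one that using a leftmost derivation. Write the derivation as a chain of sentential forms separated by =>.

S => K K => S one K => K small that one K => K one small that one K => S one one small that one K => K small that one one small that one K => S one small that one one small that one K => K small that one small that one one small that one K => that small that one small that one one small that one K => that small that one small that one one small that one that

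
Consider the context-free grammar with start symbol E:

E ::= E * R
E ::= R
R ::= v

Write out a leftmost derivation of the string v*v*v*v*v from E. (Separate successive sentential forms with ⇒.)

E ⇒ E*R   [E ::= E * R]
E*R ⇒ E*R*R   [E ::= E * R]
E*R*R ⇒ E*R*R*R   [E ::= E * R]
E*R*R*R ⇒ E*R*R*R*R   [E ::= E * R]
E*R*R*R*R ⇒ R*R*R*R*R   [E ::= R]
R*R*R*R*R ⇒ v*R*R*R*R   [R ::= v]
v*R*R*R*R ⇒ v*v*R*R*R   [R ::= v]
v*v*R*R*R ⇒ v*v*v*R*R   [R ::= v]
v*v*v*R*R ⇒ v*v*v*v*R   [R ::= v]
v*v*v*v*R ⇒ v*v*v*v*v   [R ::= v]

E⇒E*R⇒E*R*R⇒E*R*R*R⇒E*R*R*R*R⇒R*R*R*R*R⇒v*R*R*R*R⇒v*v*R*R*R⇒v*v*v*R*R⇒v*v*v*v*R⇒v*v*v*v*v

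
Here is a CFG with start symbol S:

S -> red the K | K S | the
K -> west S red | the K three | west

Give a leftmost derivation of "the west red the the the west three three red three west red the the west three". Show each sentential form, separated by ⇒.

S ⇒ K S   [S -> K S]
K S ⇒ the K three S   [K -> the K three]
the K three S ⇒ the west S red three S   [K -> west S red]
the west S red three S ⇒ the west red the K red three S   [S -> red the K]
the west red the K red three S ⇒ the west red the the K three red three S   [K -> the K three]
the west red the the K three red three S ⇒ the west red the the the K three three red three S   [K -> the K three]
the west red the the the K three three red three S ⇒ the west red the the the west three three red three S   [K -> west]
the west red the the the west three three red three S ⇒ the west red the the the west three three red three K S   [S -> K S]
the west red the the the west three three red three K S ⇒ the west red the the the west three three red three west S   [K -> west]
the west red the the the west three three red three west S ⇒ the west red the the the west three three red three west red the K   [S -> red the K]
the west red the the the west three three red three west red the K ⇒ the west red the the the west three three red three west red the the K three   [K -> the K three]
the west red the the the west three three red three west red the the K three ⇒ the west red the the the west three three red three west red the the west three   [K -> west]

S ⇒ K S ⇒ the K three S ⇒ the west S red three S ⇒ the west red the K red three S ⇒ the west red the the K three red three S ⇒ the west red the the the K three three red three S ⇒ the west red the the the west three three red three S ⇒ the west red the the the west three three red three K S ⇒ the west red the the the west three three red three west S ⇒ the west red the the the west three three red three west red the K ⇒ the west red the the the west three three red three west red the the K three ⇒ the west red the the the west three three red three west red the the west three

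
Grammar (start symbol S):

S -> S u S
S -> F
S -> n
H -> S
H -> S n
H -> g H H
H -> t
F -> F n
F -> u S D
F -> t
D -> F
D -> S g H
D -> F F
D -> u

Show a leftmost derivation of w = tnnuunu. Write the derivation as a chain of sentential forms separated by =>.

S => SuS => FuS => FnuS => FnnuS => tnnuS => tnnuF => tnnuuSD => tnnuunD => tnnuunu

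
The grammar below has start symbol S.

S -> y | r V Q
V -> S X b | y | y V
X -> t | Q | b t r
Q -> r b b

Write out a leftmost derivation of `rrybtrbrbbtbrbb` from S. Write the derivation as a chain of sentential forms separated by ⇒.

S ⇒ rVQ   [S -> r V Q]
rVQ ⇒ rSXbQ   [V -> S X b]
rSXbQ ⇒ rrVQXbQ   [S -> r V Q]
rrVQXbQ ⇒ rrSXbQXbQ   [V -> S X b]
rrSXbQXbQ ⇒ rryXbQXbQ   [S -> y]
rryXbQXbQ ⇒ rrybtrbQXbQ   [X -> b t r]
rrybtrbQXbQ ⇒ rrybtrbrbbXbQ   [Q -> r b b]
rrybtrbrbbXbQ ⇒ rrybtrbrbbtbQ   [X -> t]
rrybtrbrbbtbQ ⇒ rrybtrbrbbtbrbb   [Q -> r b b]

S ⇒ rVQ ⇒ rSXbQ ⇒ rrVQXbQ ⇒ rrSXbQXbQ ⇒ rryXbQXbQ ⇒ rrybtrbQXbQ ⇒ rrybtrbrbbXbQ ⇒ rrybtrbrbbtbQ ⇒ rrybtrbrbbtbrbb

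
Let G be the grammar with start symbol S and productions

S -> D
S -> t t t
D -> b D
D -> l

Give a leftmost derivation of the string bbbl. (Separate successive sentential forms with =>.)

S => D => bD => bbD => bbbD => bbbl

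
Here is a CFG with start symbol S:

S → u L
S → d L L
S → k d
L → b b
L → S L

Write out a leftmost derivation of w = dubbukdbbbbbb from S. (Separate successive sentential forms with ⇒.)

S ⇒ dLL   [S → d L L]
dLL ⇒ dSLL   [L → S L]
dSLL ⇒ duLLL   [S → u L]
duLLL ⇒ dubbLL   [L → b b]
dubbLL ⇒ dubbSLL   [L → S L]
dubbSLL ⇒ dubbuLLL   [S → u L]
dubbuLLL ⇒ dubbuSLLL   [L → S L]
dubbuSLLL ⇒ dubbukdLLL   [S → k d]
dubbukdLLL ⇒ dubbukdbbLL   [L → b b]
dubbukdbbLL ⇒ dubbukdbbbbL   [L → b b]
dubbukdbbbbL ⇒ dubbukdbbbbbb   [L → b b]

S ⇒ dLL ⇒ dSLL ⇒ duLLL ⇒ dubbLL ⇒ dubbSLL ⇒ dubbuLLL ⇒ dubbuSLLL ⇒ dubbukdLLL ⇒ dubbukdbbLL ⇒ dubbukdbbbbL ⇒ dubbukdbbbbbb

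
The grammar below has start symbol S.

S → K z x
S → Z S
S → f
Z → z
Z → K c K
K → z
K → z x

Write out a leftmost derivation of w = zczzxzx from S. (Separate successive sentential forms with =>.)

S => ZS => KcKS => zcKS => zczS => zczKzx => zczzxzx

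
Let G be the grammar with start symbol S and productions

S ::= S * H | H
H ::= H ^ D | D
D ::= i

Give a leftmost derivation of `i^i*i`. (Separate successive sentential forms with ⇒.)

S⇒S*H⇒H*H⇒H^D*H⇒D^D*H⇒i^D*H⇒i^i*H⇒i^i*D⇒i^i*i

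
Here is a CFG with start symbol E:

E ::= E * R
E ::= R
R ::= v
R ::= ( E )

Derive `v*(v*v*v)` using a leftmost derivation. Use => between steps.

E => E*R => R*R => v*R => v*(E) => v*(E*R) => v*(E*R*R) => v*(R*R*R) => v*(v*R*R) => v*(v*v*R) => v*(v*v*v)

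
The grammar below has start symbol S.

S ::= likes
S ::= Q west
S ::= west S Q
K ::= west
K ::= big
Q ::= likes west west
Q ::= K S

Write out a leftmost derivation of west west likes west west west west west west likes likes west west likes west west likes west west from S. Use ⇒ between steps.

S ⇒ west S Q ⇒ west west S Q Q ⇒ west west Q west Q Q ⇒ west west likes west west west Q Q ⇒ west west likes west west west K S Q ⇒ west west likes west west west west S Q ⇒ west west likes west west west west west S Q Q ⇒ west west likes west west west west west west S Q Q Q ⇒ west west likes west west west west west west likes Q Q Q ⇒ west west likes west west west west west west likes likes west west Q Q ⇒ west west likes west west west west west west likes likes west west likes west west Q ⇒ west west likes west west west west west west likes likes west west likes west west likes west west

S ⇒ west S Q   [S ::= west S Q]
west S Q ⇒ west west S Q Q   [S ::= west S Q]
west west S Q Q ⇒ west west Q west Q Q   [S ::= Q west]
west west Q west Q Q ⇒ west west likes west west west Q Q   [Q ::= likes west west]
west west likes west west west Q Q ⇒ west west likes west west west K S Q   [Q ::= K S]
west west likes west west west K S Q ⇒ west west likes west west west west S Q   [K ::= west]
west west likes west west west west S Q ⇒ west west likes west west west west west S Q Q   [S ::= west S Q]
west west likes west west west west west S Q Q ⇒ west west likes west west west west west west S Q Q Q   [S ::= west S Q]
west west likes west west west west west west S Q Q Q ⇒ west west likes west west west west west west likes Q Q Q   [S ::= likes]
west west likes west west west west west west likes Q Q Q ⇒ west west likes west west west west west west likes likes west west Q Q   [Q ::= likes west west]
west west likes west west west west west west likes likes west west Q Q ⇒ west west likes west west west west west west likes likes west west likes west west Q   [Q ::= likes west west]
west west likes west west west west west west likes likes west west likes west west Q ⇒ west west likes west west west west west west likes likes west west likes west west likes west west   [Q ::= likes west west]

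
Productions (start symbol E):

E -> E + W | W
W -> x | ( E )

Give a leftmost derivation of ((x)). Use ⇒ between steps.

E ⇒ W   [E -> W]
W ⇒ (E)   [W -> ( E )]
(E) ⇒ (W)   [E -> W]
(W) ⇒ ((E))   [W -> ( E )]
((E)) ⇒ ((W))   [E -> W]
((W)) ⇒ ((x))   [W -> x]

E⇒W⇒(E)⇒(W)⇒((E))⇒((W))⇒((x))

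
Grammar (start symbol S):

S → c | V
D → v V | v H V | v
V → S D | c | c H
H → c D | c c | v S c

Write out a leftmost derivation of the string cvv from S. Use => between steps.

S => V   [S → V]
V => SD   [V → S D]
SD => VD   [S → V]
VD => SDD   [V → S D]
SDD => cDD   [S → c]
cDD => cvD   [D → v]
cvD => cvv   [D → v]

S=>V=>SD=>VD=>SDD=>cDD=>cvD=>cvv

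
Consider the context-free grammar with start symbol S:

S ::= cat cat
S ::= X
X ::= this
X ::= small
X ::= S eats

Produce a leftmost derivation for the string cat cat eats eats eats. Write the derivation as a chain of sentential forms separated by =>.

S => X => S eats => X eats => S eats eats => X eats eats => S eats eats eats => cat cat eats eats eats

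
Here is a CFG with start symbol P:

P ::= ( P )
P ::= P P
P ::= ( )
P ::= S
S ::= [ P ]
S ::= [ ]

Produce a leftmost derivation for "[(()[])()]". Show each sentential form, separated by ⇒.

P⇒S⇒[P]⇒[PP]⇒[(P)P]⇒[(PP)P]⇒[(()P)P]⇒[(()S)P]⇒[(()[])P]⇒[(()[])()]

P ⇒ S   [P ::= S]
S ⇒ [P]   [S ::= [ P ]]
[P] ⇒ [PP]   [P ::= P P]
[PP] ⇒ [(P)P]   [P ::= ( P )]
[(P)P] ⇒ [(PP)P]   [P ::= P P]
[(PP)P] ⇒ [(()P)P]   [P ::= ( )]
[(()P)P] ⇒ [(()S)P]   [P ::= S]
[(()S)P] ⇒ [(()[])P]   [S ::= [ ]]
[(()[])P] ⇒ [(()[])()]   [P ::= ( )]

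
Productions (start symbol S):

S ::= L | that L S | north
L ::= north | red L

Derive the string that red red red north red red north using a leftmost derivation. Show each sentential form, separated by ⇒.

S ⇒ that L S ⇒ that red L S ⇒ that red red L S ⇒ that red red red L S ⇒ that red red red north S ⇒ that red red red north L ⇒ that red red red north red L ⇒ that red red red north red red L ⇒ that red red red north red red north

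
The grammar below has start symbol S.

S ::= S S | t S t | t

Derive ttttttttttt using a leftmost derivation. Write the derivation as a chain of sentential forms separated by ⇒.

S ⇒ tSt ⇒ ttStt ⇒ tttSttt ⇒ tttSSttt ⇒ tttSSSttt ⇒ ttttSSttt ⇒ tttttSttt ⇒ ttttttStttt ⇒ ttttttttttt

S ⇒ tSt   [S ::= t S t]
tSt ⇒ ttStt   [S ::= t S t]
ttStt ⇒ tttSttt   [S ::= t S t]
tttSttt ⇒ tttSSttt   [S ::= S S]
tttSSttt ⇒ tttSSSttt   [S ::= S S]
tttSSSttt ⇒ ttttSSttt   [S ::= t]
ttttSSttt ⇒ tttttSttt   [S ::= t]
tttttSttt ⇒ ttttttStttt   [S ::= t S t]
ttttttStttt ⇒ ttttttttttt   [S ::= t]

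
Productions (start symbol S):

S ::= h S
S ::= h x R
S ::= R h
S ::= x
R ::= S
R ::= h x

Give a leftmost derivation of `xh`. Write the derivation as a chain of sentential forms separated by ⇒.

S ⇒ Rh   [S ::= R h]
Rh ⇒ Sh   [R ::= S]
Sh ⇒ xh   [S ::= x]

S ⇒ Rh ⇒ Sh ⇒ xh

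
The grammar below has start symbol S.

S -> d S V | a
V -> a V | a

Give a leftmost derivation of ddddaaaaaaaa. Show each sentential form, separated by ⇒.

S ⇒ dSV   [S -> d S V]
dSV ⇒ ddSVV   [S -> d S V]
ddSVV ⇒ dddSVVV   [S -> d S V]
dddSVVV ⇒ ddddSVVVV   [S -> d S V]
ddddSVVVV ⇒ ddddaVVVV   [S -> a]
ddddaVVVV ⇒ ddddaaVVVV   [V -> a V]
ddddaaVVVV ⇒ ddddaaaVVVV   [V -> a V]
ddddaaaVVVV ⇒ ddddaaaaVVV   [V -> a]
ddddaaaaVVV ⇒ ddddaaaaaVVV   [V -> a V]
ddddaaaaaVVV ⇒ ddddaaaaaaVV   [V -> a]
ddddaaaaaaVV ⇒ ddddaaaaaaaV   [V -> a]
ddddaaaaaaaV ⇒ ddddaaaaaaaa   [V -> a]

S ⇒ dSV ⇒ ddSVV ⇒ dddSVVV ⇒ ddddSVVVV ⇒ ddddaVVVV ⇒ ddddaaVVVV ⇒ ddddaaaVVVV ⇒ ddddaaaaVVV ⇒ ddddaaaaaVVV ⇒ ddddaaaaaaVV ⇒ ddddaaaaaaaV ⇒ ddddaaaaaaaa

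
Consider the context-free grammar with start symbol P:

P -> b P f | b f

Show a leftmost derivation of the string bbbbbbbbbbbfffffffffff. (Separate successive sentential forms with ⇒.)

P ⇒ bPf   [P -> b P f]
bPf ⇒ bbPff   [P -> b P f]
bbPff ⇒ bbbPfff   [P -> b P f]
bbbPfff ⇒ bbbbPffff   [P -> b P f]
bbbbPffff ⇒ bbbbbPfffff   [P -> b P f]
bbbbbPfffff ⇒ bbbbbbPffffff   [P -> b P f]
bbbbbbPffffff ⇒ bbbbbbbPfffffff   [P -> b P f]
bbbbbbbPfffffff ⇒ bbbbbbbbPffffffff   [P -> b P f]
bbbbbbbbPffffffff ⇒ bbbbbbbbbPfffffffff   [P -> b P f]
bbbbbbbbbPfffffffff ⇒ bbbbbbbbbbPffffffffff   [P -> b P f]
bbbbbbbbbbPffffffffff ⇒ bbbbbbbbbbbfffffffffff   [P -> b f]

P ⇒ bPf ⇒ bbPff ⇒ bbbPfff ⇒ bbbbPffff ⇒ bbbbbPfffff ⇒ bbbbbbPffffff ⇒ bbbbbbbPfffffff ⇒ bbbbbbbbPffffffff ⇒ bbbbbbbbbPfffffffff ⇒ bbbbbbbbbbPffffffffff ⇒ bbbbbbbbbbbfffffffffff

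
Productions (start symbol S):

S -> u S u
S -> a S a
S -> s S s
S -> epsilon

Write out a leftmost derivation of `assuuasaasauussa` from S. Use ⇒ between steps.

S ⇒ aSa ⇒ asSsa ⇒ assSssa ⇒ assuSussa ⇒ assuuSuussa ⇒ assuuaSauussa ⇒ assuuasSsauussa ⇒ assuuasaSasauussa ⇒ assuuasaasauussa

S ⇒ aSa   [S -> a S a]
aSa ⇒ asSsa   [S -> s S s]
asSsa ⇒ assSssa   [S -> s S s]
assSssa ⇒ assuSussa   [S -> u S u]
assuSussa ⇒ assuuSuussa   [S -> u S u]
assuuSuussa ⇒ assuuaSauussa   [S -> a S a]
assuuaSauussa ⇒ assuuasSsauussa   [S -> s S s]
assuuasSsauussa ⇒ assuuasaSasauussa   [S -> a S a]
assuuasaSasauussa ⇒ assuuasaasauussa   [S -> epsilon]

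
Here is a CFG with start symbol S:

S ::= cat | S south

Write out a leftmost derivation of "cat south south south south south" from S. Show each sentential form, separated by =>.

S => S south => S south south => S south south south => S south south south south => S south south south south south => cat south south south south south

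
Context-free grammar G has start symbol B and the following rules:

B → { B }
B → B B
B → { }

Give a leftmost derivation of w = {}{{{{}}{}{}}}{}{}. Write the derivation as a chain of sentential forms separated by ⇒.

B⇒BB⇒BBB⇒{}BB⇒{}BBB⇒{}{B}BB⇒{}{{B}}BB⇒{}{{BB}}BB⇒{}{{BBB}}BB⇒{}{{{B}BB}}BB⇒{}{{{{}}BB}}BB⇒{}{{{{}}{}B}}BB⇒{}{{{{}}{}{}}}BB⇒{}{{{{}}{}{}}}{}B⇒{}{{{{}}{}{}}}{}{}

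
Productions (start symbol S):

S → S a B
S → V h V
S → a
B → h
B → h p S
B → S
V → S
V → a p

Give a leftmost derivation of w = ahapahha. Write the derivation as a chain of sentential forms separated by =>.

S=>VhV=>ShV=>SaBhV=>VhVaBhV=>ShVaBhV=>ahVaBhV=>ahapaBhV=>ahapahhV=>ahapahhS=>ahapahha

S => VhV   [S → V h V]
VhV => ShV   [V → S]
ShV => SaBhV   [S → S a B]
SaBhV => VhVaBhV   [S → V h V]
VhVaBhV => ShVaBhV   [V → S]
ShVaBhV => ahVaBhV   [S → a]
ahVaBhV => ahapaBhV   [V → a p]
ahapaBhV => ahapahhV   [B → h]
ahapahhV => ahapahhS   [V → S]
ahapahhS => ahapahha   [S → a]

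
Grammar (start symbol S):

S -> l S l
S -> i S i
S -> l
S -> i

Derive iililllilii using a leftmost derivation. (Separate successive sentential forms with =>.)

S => iSi => iiSii => iilSlii => iiliSilii => iililSlilii => iililllilii

S => iSi   [S -> i S i]
iSi => iiSii   [S -> i S i]
iiSii => iilSlii   [S -> l S l]
iilSlii => iiliSilii   [S -> i S i]
iiliSilii => iililSlilii   [S -> l S l]
iililSlilii => iililllilii   [S -> l]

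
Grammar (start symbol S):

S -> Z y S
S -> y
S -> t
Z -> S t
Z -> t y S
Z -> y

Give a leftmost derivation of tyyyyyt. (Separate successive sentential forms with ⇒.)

S ⇒ ZyS ⇒ tySyS ⇒ tyZySyS ⇒ tyyySyS ⇒ tyyyyyS ⇒ tyyyyyt

S ⇒ ZyS   [S -> Z y S]
ZyS ⇒ tySyS   [Z -> t y S]
tySyS ⇒ tyZySyS   [S -> Z y S]
tyZySyS ⇒ tyyySyS   [Z -> y]
tyyySyS ⇒ tyyyyyS   [S -> y]
tyyyyyS ⇒ tyyyyyt   [S -> t]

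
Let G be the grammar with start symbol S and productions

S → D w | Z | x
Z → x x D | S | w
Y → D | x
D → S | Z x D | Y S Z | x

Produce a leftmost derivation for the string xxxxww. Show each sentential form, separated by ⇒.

S ⇒ Dw ⇒ YSZw ⇒ DSZw ⇒ SSZw ⇒ ZSZw ⇒ xxDSZw ⇒ xxSSZw ⇒ xxxSZw ⇒ xxxxZw ⇒ xxxxww

S ⇒ Dw   [S → D w]
Dw ⇒ YSZw   [D → Y S Z]
YSZw ⇒ DSZw   [Y → D]
DSZw ⇒ SSZw   [D → S]
SSZw ⇒ ZSZw   [S → Z]
ZSZw ⇒ xxDSZw   [Z → x x D]
xxDSZw ⇒ xxSSZw   [D → S]
xxSSZw ⇒ xxxSZw   [S → x]
xxxSZw ⇒ xxxxZw   [S → x]
xxxxZw ⇒ xxxxww   [Z → w]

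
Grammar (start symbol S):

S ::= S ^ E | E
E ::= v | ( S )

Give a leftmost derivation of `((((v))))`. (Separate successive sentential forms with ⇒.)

S ⇒ E ⇒ (S) ⇒ (E) ⇒ ((S)) ⇒ ((E)) ⇒ (((S))) ⇒ (((E))) ⇒ ((((S)))) ⇒ ((((E)))) ⇒ ((((v))))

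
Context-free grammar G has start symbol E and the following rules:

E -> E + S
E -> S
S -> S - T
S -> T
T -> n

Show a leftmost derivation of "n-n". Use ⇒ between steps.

E ⇒ S ⇒ S-T ⇒ T-T ⇒ n-T ⇒ n-n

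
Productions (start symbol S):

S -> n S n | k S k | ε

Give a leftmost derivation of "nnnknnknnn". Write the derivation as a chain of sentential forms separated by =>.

S => nSn   [S -> n S n]
nSn => nnSnn   [S -> n S n]
nnSnn => nnnSnnn   [S -> n S n]
nnnSnnn => nnnkSknnn   [S -> k S k]
nnnkSknnn => nnnknSnknnn   [S -> n S n]
nnnknSnknnn => nnnknnknnn   [S -> ε]

S=>nSn=>nnSnn=>nnnSnnn=>nnnkSknnn=>nnnknSnknnn=>nnnknnknnn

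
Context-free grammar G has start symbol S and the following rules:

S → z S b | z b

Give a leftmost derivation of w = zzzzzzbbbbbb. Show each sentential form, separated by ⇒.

S ⇒ zSb ⇒ zzSbb ⇒ zzzSbbb ⇒ zzzzSbbbb ⇒ zzzzzSbbbbb ⇒ zzzzzzbbbbbb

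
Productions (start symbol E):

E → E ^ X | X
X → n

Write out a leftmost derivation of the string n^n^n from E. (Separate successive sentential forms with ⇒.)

E ⇒ E^X ⇒ E^X^X ⇒ X^X^X ⇒ n^X^X ⇒ n^n^X ⇒ n^n^n

E ⇒ E^X   [E → E ^ X]
E^X ⇒ E^X^X   [E → E ^ X]
E^X^X ⇒ X^X^X   [E → X]
X^X^X ⇒ n^X^X   [X → n]
n^X^X ⇒ n^n^X   [X → n]
n^n^X ⇒ n^n^n   [X → n]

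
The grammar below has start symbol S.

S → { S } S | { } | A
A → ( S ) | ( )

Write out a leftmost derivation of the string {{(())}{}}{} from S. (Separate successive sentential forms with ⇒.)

S ⇒ {S}S ⇒ {{S}S}S ⇒ {{A}S}S ⇒ {{(S)}S}S ⇒ {{(A)}S}S ⇒ {{(())}S}S ⇒ {{(())}{}}S ⇒ {{(())}{}}{}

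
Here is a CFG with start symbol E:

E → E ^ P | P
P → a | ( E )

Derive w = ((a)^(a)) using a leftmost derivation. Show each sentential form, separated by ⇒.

E ⇒ P ⇒ (E) ⇒ (E^P) ⇒ (P^P) ⇒ ((E)^P) ⇒ ((P)^P) ⇒ ((a)^P) ⇒ ((a)^(E)) ⇒ ((a)^(P)) ⇒ ((a)^(a))

E ⇒ P   [E → P]
P ⇒ (E)   [P → ( E )]
(E) ⇒ (E^P)   [E → E ^ P]
(E^P) ⇒ (P^P)   [E → P]
(P^P) ⇒ ((E)^P)   [P → ( E )]
((E)^P) ⇒ ((P)^P)   [E → P]
((P)^P) ⇒ ((a)^P)   [P → a]
((a)^P) ⇒ ((a)^(E))   [P → ( E )]
((a)^(E)) ⇒ ((a)^(P))   [E → P]
((a)^(P)) ⇒ ((a)^(a))   [P → a]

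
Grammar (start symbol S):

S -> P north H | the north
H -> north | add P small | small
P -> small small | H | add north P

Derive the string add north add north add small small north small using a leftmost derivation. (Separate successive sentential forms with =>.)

S => P north H   [S -> P north H]
P north H => add north P north H   [P -> add north P]
add north P north H => add north add north P north H   [P -> add north P]
add north add north P north H => add north add north H north H   [P -> H]
add north add north H north H => add north add north add P small north H   [H -> add P small]
add north add north add P small north H => add north add north add H small north H   [P -> H]
add north add north add H small north H => add north add north add small small north H   [H -> small]
add north add north add small small north H => add north add north add small small north small   [H -> small]

S => P north H => add north P north H => add north add north P north H => add north add north H north H => add north add north add P small north H => add north add north add H small north H => add north add north add small small north H => add north add north add small small north small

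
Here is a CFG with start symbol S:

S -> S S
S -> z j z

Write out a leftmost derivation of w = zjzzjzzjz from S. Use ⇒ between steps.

S ⇒ SS ⇒ SSS ⇒ zjzSS ⇒ zjzzjzS ⇒ zjzzjzzjz

S ⇒ SS   [S -> S S]
SS ⇒ SSS   [S -> S S]
SSS ⇒ zjzSS   [S -> z j z]
zjzSS ⇒ zjzzjzS   [S -> z j z]
zjzzjzS ⇒ zjzzjzzjz   [S -> z j z]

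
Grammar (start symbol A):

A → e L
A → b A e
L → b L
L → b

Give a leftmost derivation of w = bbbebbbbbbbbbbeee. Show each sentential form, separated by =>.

A => bAe => bbAee => bbbAeee => bbbeLeee => bbbebLeee => bbbebbLeee => bbbebbbLeee => bbbebbbbLeee => bbbebbbbbLeee => bbbebbbbbbLeee => bbbebbbbbbbLeee => bbbebbbbbbbbLeee => bbbebbbbbbbbbLeee => bbbebbbbbbbbbbeee

A => bAe   [A → b A e]
bAe => bbAee   [A → b A e]
bbAee => bbbAeee   [A → b A e]
bbbAeee => bbbeLeee   [A → e L]
bbbeLeee => bbbebLeee   [L → b L]
bbbebLeee => bbbebbLeee   [L → b L]
bbbebbLeee => bbbebbbLeee   [L → b L]
bbbebbbLeee => bbbebbbbLeee   [L → b L]
bbbebbbbLeee => bbbebbbbbLeee   [L → b L]
bbbebbbbbLeee => bbbebbbbbbLeee   [L → b L]
bbbebbbbbbLeee => bbbebbbbbbbLeee   [L → b L]
bbbebbbbbbbLeee => bbbebbbbbbbbLeee   [L → b L]
bbbebbbbbbbbLeee => bbbebbbbbbbbbLeee   [L → b L]
bbbebbbbbbbbbLeee => bbbebbbbbbbbbbeee   [L → b]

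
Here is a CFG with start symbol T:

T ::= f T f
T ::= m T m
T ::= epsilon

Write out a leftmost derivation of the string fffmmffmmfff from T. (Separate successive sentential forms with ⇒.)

T ⇒ fTf   [T ::= f T f]
fTf ⇒ ffTff   [T ::= f T f]
ffTff ⇒ fffTfff   [T ::= f T f]
fffTfff ⇒ fffmTmfff   [T ::= m T m]
fffmTmfff ⇒ fffmmTmmfff   [T ::= m T m]
fffmmTmmfff ⇒ fffmmfTfmmfff   [T ::= f T f]
fffmmfTfmmfff ⇒ fffmmffmmfff   [T ::= epsilon]

T ⇒ fTf ⇒ ffTff ⇒ fffTfff ⇒ fffmTmfff ⇒ fffmmTmmfff ⇒ fffmmfTfmmfff ⇒ fffmmffmmfff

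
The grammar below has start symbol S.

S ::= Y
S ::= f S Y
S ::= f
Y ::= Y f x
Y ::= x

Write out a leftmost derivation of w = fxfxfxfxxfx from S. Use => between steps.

S=>fSY=>fYY=>fYfxY=>fYfxfxY=>fYfxfxfxY=>fxfxfxfxY=>fxfxfxfxYfx=>fxfxfxfxxfx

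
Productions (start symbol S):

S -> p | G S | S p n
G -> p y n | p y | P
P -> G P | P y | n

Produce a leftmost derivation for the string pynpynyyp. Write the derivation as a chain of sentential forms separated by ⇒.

S ⇒ GS   [S -> G S]
GS ⇒ PS   [G -> P]
PS ⇒ GPS   [P -> G P]
GPS ⇒ pynPS   [G -> p y n]
pynPS ⇒ pynPyS   [P -> P y]
pynPyS ⇒ pynGPyS   [P -> G P]
pynGPyS ⇒ pynpyPyS   [G -> p y]
pynpyPyS ⇒ pynpyPyyS   [P -> P y]
pynpyPyyS ⇒ pynpynyyS   [P -> n]
pynpynyyS ⇒ pynpynyyp   [S -> p]

S ⇒ GS ⇒ PS ⇒ GPS ⇒ pynPS ⇒ pynPyS ⇒ pynGPyS ⇒ pynpyPyS ⇒ pynpyPyyS ⇒ pynpynyyS ⇒ pynpynyyp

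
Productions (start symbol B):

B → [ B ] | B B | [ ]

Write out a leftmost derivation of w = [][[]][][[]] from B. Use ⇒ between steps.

B⇒BB⇒[]B⇒[]BB⇒[]BBB⇒[][B]BB⇒[][[]]BB⇒[][[]][]B⇒[][[]][][B]⇒[][[]][][[]]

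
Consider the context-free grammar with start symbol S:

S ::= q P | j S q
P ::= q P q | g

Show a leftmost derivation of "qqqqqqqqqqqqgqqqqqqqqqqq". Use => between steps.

S=>qP=>qqPq=>qqqPqq=>qqqqPqqq=>qqqqqPqqqq=>qqqqqqPqqqqq=>qqqqqqqPqqqqqq=>qqqqqqqqPqqqqqqq=>qqqqqqqqqPqqqqqqqq=>qqqqqqqqqqPqqqqqqqqq=>qqqqqqqqqqqPqqqqqqqqqq=>qqqqqqqqqqqqPqqqqqqqqqqq=>qqqqqqqqqqqqgqqqqqqqqqqq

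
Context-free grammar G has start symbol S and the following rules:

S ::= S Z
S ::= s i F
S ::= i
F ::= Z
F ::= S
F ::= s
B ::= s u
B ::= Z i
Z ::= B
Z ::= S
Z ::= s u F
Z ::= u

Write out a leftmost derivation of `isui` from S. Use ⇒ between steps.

S ⇒ SZ ⇒ iZ ⇒ iB ⇒ iZi ⇒ iBi ⇒ isui

S ⇒ SZ   [S ::= S Z]
SZ ⇒ iZ   [S ::= i]
iZ ⇒ iB   [Z ::= B]
iB ⇒ iZi   [B ::= Z i]
iZi ⇒ iBi   [Z ::= B]
iBi ⇒ isui   [B ::= s u]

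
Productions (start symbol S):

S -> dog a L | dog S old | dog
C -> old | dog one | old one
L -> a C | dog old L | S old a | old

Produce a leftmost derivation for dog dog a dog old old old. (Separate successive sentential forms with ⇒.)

S ⇒ dog S old   [S -> dog S old]
dog S old ⇒ dog dog a L old   [S -> dog a L]
dog dog a L old ⇒ dog dog a dog old L old   [L -> dog old L]
dog dog a dog old L old ⇒ dog dog a dog old old old   [L -> old]

S ⇒ dog S old ⇒ dog dog a L old ⇒ dog dog a dog old L old ⇒ dog dog a dog old old old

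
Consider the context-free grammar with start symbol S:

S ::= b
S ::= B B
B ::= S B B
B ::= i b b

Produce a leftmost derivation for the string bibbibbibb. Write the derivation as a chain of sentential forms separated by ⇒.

S ⇒ BB ⇒ SBBB ⇒ bBBB ⇒ bibbBB ⇒ bibbibbB ⇒ bibbibbibb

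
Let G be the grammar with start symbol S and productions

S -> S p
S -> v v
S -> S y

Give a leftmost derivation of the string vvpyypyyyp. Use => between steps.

S=>Sp=>Syp=>Syyp=>Syyyp=>Spyyyp=>Sypyyyp=>Syypyyyp=>Spyypyyyp=>vvpyypyyyp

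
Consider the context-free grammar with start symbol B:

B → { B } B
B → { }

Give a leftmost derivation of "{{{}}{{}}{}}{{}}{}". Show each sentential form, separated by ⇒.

B ⇒ {B}B ⇒ {{B}B}B ⇒ {{{}}B}B ⇒ {{{}}{B}B}B ⇒ {{{}}{{}}B}B ⇒ {{{}}{{}}{}}B ⇒ {{{}}{{}}{}}{B}B ⇒ {{{}}{{}}{}}{{}}B ⇒ {{{}}{{}}{}}{{}}{}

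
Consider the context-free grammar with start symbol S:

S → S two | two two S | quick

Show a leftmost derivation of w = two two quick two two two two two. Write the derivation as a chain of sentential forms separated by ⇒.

S ⇒ S two   [S → S two]
S two ⇒ S two two   [S → S two]
S two two ⇒ S two two two   [S → S two]
S two two two ⇒ S two two two two   [S → S two]
S two two two two ⇒ two two S two two two two   [S → two two S]
two two S two two two two ⇒ two two S two two two two two   [S → S two]
two two S two two two two two ⇒ two two quick two two two two two   [S → quick]

S ⇒ S two ⇒ S two two ⇒ S two two two ⇒ S two two two two ⇒ two two S two two two two ⇒ two two S two two two two two ⇒ two two quick two two two two two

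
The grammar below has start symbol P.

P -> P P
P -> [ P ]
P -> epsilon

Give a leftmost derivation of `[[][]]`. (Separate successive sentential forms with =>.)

P => [P] => [PP] => [PPP] => [[P]PP] => [[]PP] => [[][P]P] => [[][]P] => [[][]]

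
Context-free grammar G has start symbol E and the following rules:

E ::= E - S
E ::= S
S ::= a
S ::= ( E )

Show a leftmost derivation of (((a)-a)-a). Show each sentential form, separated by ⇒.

E ⇒ S   [E ::= S]
S ⇒ (E)   [S ::= ( E )]
(E) ⇒ (E-S)   [E ::= E - S]
(E-S) ⇒ (S-S)   [E ::= S]
(S-S) ⇒ ((E)-S)   [S ::= ( E )]
((E)-S) ⇒ ((E-S)-S)   [E ::= E - S]
((E-S)-S) ⇒ ((S-S)-S)   [E ::= S]
((S-S)-S) ⇒ (((E)-S)-S)   [S ::= ( E )]
(((E)-S)-S) ⇒ (((S)-S)-S)   [E ::= S]
(((S)-S)-S) ⇒ (((a)-S)-S)   [S ::= a]
(((a)-S)-S) ⇒ (((a)-a)-S)   [S ::= a]
(((a)-a)-S) ⇒ (((a)-a)-a)   [S ::= a]

E ⇒ S ⇒ (E) ⇒ (E-S) ⇒ (S-S) ⇒ ((E)-S) ⇒ ((E-S)-S) ⇒ ((S-S)-S) ⇒ (((E)-S)-S) ⇒ (((S)-S)-S) ⇒ (((a)-S)-S) ⇒ (((a)-a)-S) ⇒ (((a)-a)-a)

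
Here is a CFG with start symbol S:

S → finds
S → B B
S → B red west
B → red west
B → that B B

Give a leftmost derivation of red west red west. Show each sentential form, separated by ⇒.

S ⇒ B B   [S → B B]
B B ⇒ red west B   [B → red west]
red west B ⇒ red west red west   [B → red west]

S ⇒ B B ⇒ red west B ⇒ red west red west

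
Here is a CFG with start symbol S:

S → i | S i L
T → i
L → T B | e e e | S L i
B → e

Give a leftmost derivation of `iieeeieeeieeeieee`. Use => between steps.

S=>SiL=>SiLiL=>SiLiLiL=>SiLiLiLiL=>iiLiLiLiL=>iieeeiLiLiL=>iieeeieeeiLiL=>iieeeieeeieeeiL=>iieeeieeeieeeieee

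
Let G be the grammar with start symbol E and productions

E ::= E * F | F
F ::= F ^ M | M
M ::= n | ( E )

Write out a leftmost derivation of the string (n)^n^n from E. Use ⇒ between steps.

E⇒F⇒F^M⇒F^M^M⇒M^M^M⇒(E)^M^M⇒(F)^M^M⇒(M)^M^M⇒(n)^M^M⇒(n)^n^M⇒(n)^n^n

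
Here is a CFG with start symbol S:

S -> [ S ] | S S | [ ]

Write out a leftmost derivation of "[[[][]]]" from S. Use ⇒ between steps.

S ⇒ [S]   [S -> [ S ]]
[S] ⇒ [[S]]   [S -> [ S ]]
[[S]] ⇒ [[SS]]   [S -> S S]
[[SS]] ⇒ [[[]S]]   [S -> [ ]]
[[[]S]] ⇒ [[[][]]]   [S -> [ ]]

S ⇒ [S] ⇒ [[S]] ⇒ [[SS]] ⇒ [[[]S]] ⇒ [[[][]]]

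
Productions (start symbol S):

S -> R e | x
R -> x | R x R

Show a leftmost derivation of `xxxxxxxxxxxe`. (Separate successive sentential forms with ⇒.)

S ⇒ Re   [S -> R e]
Re ⇒ RxRe   [R -> R x R]
RxRe ⇒ RxRxRe   [R -> R x R]
RxRxRe ⇒ RxRxRxRe   [R -> R x R]
RxRxRxRe ⇒ RxRxRxRxRe   [R -> R x R]
RxRxRxRxRe ⇒ RxRxRxRxRxRe   [R -> R x R]
RxRxRxRxRxRe ⇒ xxRxRxRxRxRe   [R -> x]
xxRxRxRxRxRe ⇒ xxxxRxRxRxRe   [R -> x]
xxxxRxRxRxRe ⇒ xxxxxxRxRxRe   [R -> x]
xxxxxxRxRxRe ⇒ xxxxxxxxRxRe   [R -> x]
xxxxxxxxRxRe ⇒ xxxxxxxxxxRe   [R -> x]
xxxxxxxxxxRe ⇒ xxxxxxxxxxxe   [R -> x]

S⇒Re⇒RxRe⇒RxRxRe⇒RxRxRxRe⇒RxRxRxRxRe⇒RxRxRxRxRxRe⇒xxRxRxRxRxRe⇒xxxxRxRxRxRe⇒xxxxxxRxRxRe⇒xxxxxxxxRxRe⇒xxxxxxxxxxRe⇒xxxxxxxxxxxe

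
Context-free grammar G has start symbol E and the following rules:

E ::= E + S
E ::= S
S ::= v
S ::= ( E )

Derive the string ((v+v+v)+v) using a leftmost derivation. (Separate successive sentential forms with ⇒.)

E ⇒ S ⇒ (E) ⇒ (E+S) ⇒ (S+S) ⇒ ((E)+S) ⇒ ((E+S)+S) ⇒ ((E+S+S)+S) ⇒ ((S+S+S)+S) ⇒ ((v+S+S)+S) ⇒ ((v+v+S)+S) ⇒ ((v+v+v)+S) ⇒ ((v+v+v)+v)

E ⇒ S   [E ::= S]
S ⇒ (E)   [S ::= ( E )]
(E) ⇒ (E+S)   [E ::= E + S]
(E+S) ⇒ (S+S)   [E ::= S]
(S+S) ⇒ ((E)+S)   [S ::= ( E )]
((E)+S) ⇒ ((E+S)+S)   [E ::= E + S]
((E+S)+S) ⇒ ((E+S+S)+S)   [E ::= E + S]
((E+S+S)+S) ⇒ ((S+S+S)+S)   [E ::= S]
((S+S+S)+S) ⇒ ((v+S+S)+S)   [S ::= v]
((v+S+S)+S) ⇒ ((v+v+S)+S)   [S ::= v]
((v+v+S)+S) ⇒ ((v+v+v)+S)   [S ::= v]
((v+v+v)+S) ⇒ ((v+v+v)+v)   [S ::= v]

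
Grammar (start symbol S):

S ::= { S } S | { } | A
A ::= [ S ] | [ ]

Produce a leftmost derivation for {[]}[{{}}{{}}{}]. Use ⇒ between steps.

S ⇒ {S}S ⇒ {A}S ⇒ {[]}S ⇒ {[]}A ⇒ {[]}[S] ⇒ {[]}[{S}S] ⇒ {[]}[{{}}S] ⇒ {[]}[{{}}{S}S] ⇒ {[]}[{{}}{{}}S] ⇒ {[]}[{{}}{{}}{}]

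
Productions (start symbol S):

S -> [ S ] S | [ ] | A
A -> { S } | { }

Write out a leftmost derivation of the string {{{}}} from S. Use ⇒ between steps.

S ⇒ A ⇒ {S} ⇒ {A} ⇒ {{S}} ⇒ {{A}} ⇒ {{{}}}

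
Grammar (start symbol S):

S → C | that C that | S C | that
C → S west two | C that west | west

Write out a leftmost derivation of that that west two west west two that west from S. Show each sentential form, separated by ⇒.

S ⇒ S C ⇒ that C ⇒ that C that west ⇒ that S west two that west ⇒ that S C west two that west ⇒ that C C west two that west ⇒ that S west two C west two that west ⇒ that that west two C west two that west ⇒ that that west two west west two that west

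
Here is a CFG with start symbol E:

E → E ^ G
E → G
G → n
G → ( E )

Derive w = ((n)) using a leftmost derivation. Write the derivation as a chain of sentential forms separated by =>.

E => G   [E → G]
G => (E)   [G → ( E )]
(E) => (G)   [E → G]
(G) => ((E))   [G → ( E )]
((E)) => ((G))   [E → G]
((G)) => ((n))   [G → n]

E=>G=>(E)=>(G)=>((E))=>((G))=>((n))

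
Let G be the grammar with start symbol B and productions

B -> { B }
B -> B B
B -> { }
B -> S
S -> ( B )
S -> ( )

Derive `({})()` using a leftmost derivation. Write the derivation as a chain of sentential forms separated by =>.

B => BB => SB => (B)B => ({})B => ({})S => ({})()

B => BB   [B -> B B]
BB => SB   [B -> S]
SB => (B)B   [S -> ( B )]
(B)B => ({})B   [B -> { }]
({})B => ({})S   [B -> S]
({})S => ({})()   [S -> ( )]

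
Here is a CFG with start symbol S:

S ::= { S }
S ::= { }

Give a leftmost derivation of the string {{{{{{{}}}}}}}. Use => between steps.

S => {S} => {{S}} => {{{S}}} => {{{{S}}}} => {{{{{S}}}}} => {{{{{{S}}}}}} => {{{{{{{}}}}}}}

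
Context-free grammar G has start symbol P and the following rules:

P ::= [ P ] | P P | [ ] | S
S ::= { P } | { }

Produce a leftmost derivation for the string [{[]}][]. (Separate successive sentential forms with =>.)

P => PP => [P]P => [S]P => [{P}]P => [{[]}]P => [{[]}][]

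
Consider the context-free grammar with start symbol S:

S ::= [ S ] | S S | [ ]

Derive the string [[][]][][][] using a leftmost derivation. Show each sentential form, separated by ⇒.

S ⇒ SS ⇒ SSS ⇒ SSSS ⇒ [S]SSS ⇒ [SS]SSS ⇒ [[]S]SSS ⇒ [[][]]SSS ⇒ [[][]][]SS ⇒ [[][]][][]S ⇒ [[][]][][][]

S ⇒ SS   [S ::= S S]
SS ⇒ SSS   [S ::= S S]
SSS ⇒ SSSS   [S ::= S S]
SSSS ⇒ [S]SSS   [S ::= [ S ]]
[S]SSS ⇒ [SS]SSS   [S ::= S S]
[SS]SSS ⇒ [[]S]SSS   [S ::= [ ]]
[[]S]SSS ⇒ [[][]]SSS   [S ::= [ ]]
[[][]]SSS ⇒ [[][]][]SS   [S ::= [ ]]
[[][]][]SS ⇒ [[][]][][]S   [S ::= [ ]]
[[][]][][]S ⇒ [[][]][][][]   [S ::= [ ]]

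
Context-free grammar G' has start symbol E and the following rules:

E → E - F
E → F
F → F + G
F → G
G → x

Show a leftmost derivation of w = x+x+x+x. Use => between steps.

E=>F=>F+G=>F+G+G=>F+G+G+G=>G+G+G+G=>x+G+G+G=>x+x+G+G=>x+x+x+G=>x+x+x+x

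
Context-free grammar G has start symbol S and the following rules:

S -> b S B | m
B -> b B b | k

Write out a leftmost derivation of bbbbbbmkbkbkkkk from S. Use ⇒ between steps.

S ⇒ bSB ⇒ bbSBB ⇒ bbbSBBB ⇒ bbbbSBBBB ⇒ bbbbbSBBBBB ⇒ bbbbbbSBBBBBB ⇒ bbbbbbmBBBBBB ⇒ bbbbbbmkBBBBB ⇒ bbbbbbmkbBbBBBB ⇒ bbbbbbmkbkbBBBB ⇒ bbbbbbmkbkbkBBB ⇒ bbbbbbmkbkbkkBB ⇒ bbbbbbmkbkbkkkB ⇒ bbbbbbmkbkbkkkk

S ⇒ bSB   [S -> b S B]
bSB ⇒ bbSBB   [S -> b S B]
bbSBB ⇒ bbbSBBB   [S -> b S B]
bbbSBBB ⇒ bbbbSBBBB   [S -> b S B]
bbbbSBBBB ⇒ bbbbbSBBBBB   [S -> b S B]
bbbbbSBBBBB ⇒ bbbbbbSBBBBBB   [S -> b S B]
bbbbbbSBBBBBB ⇒ bbbbbbmBBBBBB   [S -> m]
bbbbbbmBBBBBB ⇒ bbbbbbmkBBBBB   [B -> k]
bbbbbbmkBBBBB ⇒ bbbbbbmkbBbBBBB   [B -> b B b]
bbbbbbmkbBbBBBB ⇒ bbbbbbmkbkbBBBB   [B -> k]
bbbbbbmkbkbBBBB ⇒ bbbbbbmkbkbkBBB   [B -> k]
bbbbbbmkbkbkBBB ⇒ bbbbbbmkbkbkkBB   [B -> k]
bbbbbbmkbkbkkBB ⇒ bbbbbbmkbkbkkkB   [B -> k]
bbbbbbmkbkbkkkB ⇒ bbbbbbmkbkbkkkk   [B -> k]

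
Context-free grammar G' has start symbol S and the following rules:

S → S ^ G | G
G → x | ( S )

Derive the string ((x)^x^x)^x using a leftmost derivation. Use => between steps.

S => S^G => G^G => (S)^G => (S^G)^G => (S^G^G)^G => (G^G^G)^G => ((S)^G^G)^G => ((G)^G^G)^G => ((x)^G^G)^G => ((x)^x^G)^G => ((x)^x^x)^G => ((x)^x^x)^x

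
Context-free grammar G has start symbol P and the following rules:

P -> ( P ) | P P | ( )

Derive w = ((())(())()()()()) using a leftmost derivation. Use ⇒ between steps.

P ⇒ (P)   [P -> ( P )]
(P) ⇒ (PP)   [P -> P P]
(PP) ⇒ (PPP)   [P -> P P]
(PPP) ⇒ ((P)PP)   [P -> ( P )]
((P)PP) ⇒ ((())PP)   [P -> ( )]
((())PP) ⇒ ((())PPP)   [P -> P P]
((())PPP) ⇒ ((())PPPP)   [P -> P P]
((())PPPP) ⇒ ((())PPPPP)   [P -> P P]
((())PPPPP) ⇒ ((())(P)PPPP)   [P -> ( P )]
((())(P)PPPP) ⇒ ((())(())PPPP)   [P -> ( )]
((())(())PPPP) ⇒ ((())(())()PPP)   [P -> ( )]
((())(())()PPP) ⇒ ((())(())()()PP)   [P -> ( )]
((())(())()()PP) ⇒ ((())(())()()()P)   [P -> ( )]
((())(())()()()P) ⇒ ((())(())()()()())   [P -> ( )]

P ⇒ (P) ⇒ (PP) ⇒ (PPP) ⇒ ((P)PP) ⇒ ((())PP) ⇒ ((())PPP) ⇒ ((())PPPP) ⇒ ((())PPPPP) ⇒ ((())(P)PPPP) ⇒ ((())(())PPPP) ⇒ ((())(())()PPP) ⇒ ((())(())()()PP) ⇒ ((())(())()()()P) ⇒ ((())(())()()()())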